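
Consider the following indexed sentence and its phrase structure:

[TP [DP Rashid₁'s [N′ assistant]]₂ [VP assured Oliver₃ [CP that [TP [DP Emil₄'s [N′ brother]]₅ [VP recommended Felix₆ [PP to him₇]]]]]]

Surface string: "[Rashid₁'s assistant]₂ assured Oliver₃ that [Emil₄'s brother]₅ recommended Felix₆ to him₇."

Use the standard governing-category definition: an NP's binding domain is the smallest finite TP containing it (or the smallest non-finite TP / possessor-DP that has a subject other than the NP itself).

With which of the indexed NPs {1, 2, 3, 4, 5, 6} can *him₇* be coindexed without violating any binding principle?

*him* is a pronoun, so Principle B applies: it must be free in its binding domain.
Binding domain of *him₇*: the embedded TP, whose subject is [Emil₄'s brother]₅.
*Rashid₁* and the pronoun do not c-command one another → neither Principle B nor Principle C is at stake; coindexation permitted.
*[Rashid₁'s assistant]₂* c-commands the pronoun but from outside its binding domain, and is not c-commanded by it → coindexation permitted.
*Oliver₃* c-commands the pronoun but from outside its binding domain, and is not c-commanded by it → coindexation permitted.
*Emil₄* and the pronoun do not c-command one another → neither Principle B nor Principle C is at stake; coindexation permitted.
*[Emil₄'s brother]₅* c-commands the pronoun within its binding domain → coindexation would violate Principle B.
*Felix₆* c-commands the pronoun within its binding domain → coindexation would violate Principle B.

{1, 2, 3, 4}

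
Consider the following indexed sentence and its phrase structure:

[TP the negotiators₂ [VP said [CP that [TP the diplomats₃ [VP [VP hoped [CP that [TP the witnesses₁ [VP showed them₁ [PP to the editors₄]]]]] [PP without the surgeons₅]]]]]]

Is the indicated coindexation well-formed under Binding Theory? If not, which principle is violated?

The two coindexed NPs are *the witnesses₁* and *them₁*.
*them₁* is a pronoun. Its binding domain is the embedded TP, whose subject is the witnesses₁.
*the witnesses₁* c-commands it within that domain and carries the same index.
The pronoun is locally bound → Principle B violation.

Principle B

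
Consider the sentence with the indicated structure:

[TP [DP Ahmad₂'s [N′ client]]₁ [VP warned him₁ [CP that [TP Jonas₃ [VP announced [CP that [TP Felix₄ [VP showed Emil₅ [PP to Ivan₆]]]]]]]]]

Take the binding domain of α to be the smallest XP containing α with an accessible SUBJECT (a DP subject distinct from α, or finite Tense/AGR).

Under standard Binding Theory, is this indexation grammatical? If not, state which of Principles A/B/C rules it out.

The two coindexed NPs are *[Ahmad₂'s client]₁* and *him₁*.
*him₁* is a pronoun. Its binding domain is the matrix TP, whose subject is [Ahmad₂'s client]₁.
*[Ahmad₂'s client]₁* c-commands it within that domain and carries the same index.
The pronoun is locally bound → Principle B violation.

Principle B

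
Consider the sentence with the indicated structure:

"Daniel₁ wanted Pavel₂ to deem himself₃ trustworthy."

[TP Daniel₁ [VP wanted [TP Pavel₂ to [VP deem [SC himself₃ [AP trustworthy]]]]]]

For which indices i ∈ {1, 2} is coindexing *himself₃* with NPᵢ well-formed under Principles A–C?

{2}

*himself* is an anaphor, so Principle A applies: it must be bound in its binding domain.
Binding domain of *himself₃*: the embedded TP, whose subject is Pavel₂.
*Daniel₁* c-commands the anaphor but is outside its binding domain → cannot satisfy Principle A.
*Pavel₂* c-commands the anaphor within its binding domain → licit binder.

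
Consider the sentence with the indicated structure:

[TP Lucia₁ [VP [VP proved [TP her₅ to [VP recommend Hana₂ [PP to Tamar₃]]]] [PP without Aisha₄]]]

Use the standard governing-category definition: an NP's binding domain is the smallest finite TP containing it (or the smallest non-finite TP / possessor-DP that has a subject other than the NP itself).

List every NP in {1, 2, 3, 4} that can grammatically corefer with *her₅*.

{4}

*her* is a pronoun, so Principle B applies: it must be free in its binding domain.
Binding domain of *her₅*: the matrix TP, whose subject is Lucia₁.
*Lucia₁* c-commands the pronoun within its binding domain → coindexation would violate Principle B.
*Hana₂*: the pronoun c-commands this R-expression → coindexation would violate Principle C on *Hana₂*.
*Tamar₃*: the pronoun c-commands this R-expression → coindexation would violate Principle C on *Tamar₃*.
*Aisha₄* and the pronoun do not c-command one another → neither Principle B nor Principle C is at stake; coindexation permitted.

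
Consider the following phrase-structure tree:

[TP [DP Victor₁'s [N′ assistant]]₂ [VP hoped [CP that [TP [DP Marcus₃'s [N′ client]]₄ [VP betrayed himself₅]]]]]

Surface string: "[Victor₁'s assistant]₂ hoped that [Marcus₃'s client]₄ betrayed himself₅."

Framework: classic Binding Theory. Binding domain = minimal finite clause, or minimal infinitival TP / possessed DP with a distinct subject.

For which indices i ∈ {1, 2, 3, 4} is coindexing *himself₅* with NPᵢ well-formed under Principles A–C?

{4}

*himself* is an anaphor, so Principle A applies: it must be bound in its binding domain.
Binding domain of *himself₅*: the embedded TP, whose subject is [Marcus₃'s client]₄.
*Victor₁* does not c-command the anaphor → cannot bind it.
*[Victor₁'s assistant]₂* c-commands the anaphor but is outside its binding domain → cannot satisfy Principle A.
*Marcus₃* does not c-command the anaphor → cannot bind it.
*[Marcus₃'s client]₄* c-commands the anaphor within its binding domain → licit binder.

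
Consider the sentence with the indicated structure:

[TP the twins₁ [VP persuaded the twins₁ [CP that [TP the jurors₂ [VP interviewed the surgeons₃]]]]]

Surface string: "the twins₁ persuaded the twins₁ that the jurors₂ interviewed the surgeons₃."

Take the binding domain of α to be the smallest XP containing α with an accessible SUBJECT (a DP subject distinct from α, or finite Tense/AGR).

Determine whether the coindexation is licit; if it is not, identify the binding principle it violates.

The two coindexed NPs are *the twins₁* (the higher occurrence) and *the twins₁* (the lower occurrence).
*the twins₁* (the lower occurrence) is an R-expression. Principle C requires it to be free everywhere.
*the twins₁* (the higher occurrence) c-commands it and carries the same index.
The R-expression is bound → Principle C violation.

Principle C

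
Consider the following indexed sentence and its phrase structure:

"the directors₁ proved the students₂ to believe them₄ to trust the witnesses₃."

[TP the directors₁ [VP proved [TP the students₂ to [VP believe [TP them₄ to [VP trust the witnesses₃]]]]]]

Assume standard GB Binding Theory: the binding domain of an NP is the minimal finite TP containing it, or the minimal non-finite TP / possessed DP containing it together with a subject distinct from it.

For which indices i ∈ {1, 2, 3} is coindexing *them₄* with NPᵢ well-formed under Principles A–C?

{1}

*them* is a pronoun, so Principle B applies: it must be free in its binding domain.
Binding domain of *them₄*: the embedded TP, whose subject is the students₂.
*the directors₁* c-commands the pronoun but from outside its binding domain, and is not c-commanded by it → coindexation permitted.
*the students₂* c-commands the pronoun within its binding domain → coindexation would violate Principle B.
*the witnesses₃*: the pronoun c-commands this R-expression → coindexation would violate Principle C on *the witnesses₃*.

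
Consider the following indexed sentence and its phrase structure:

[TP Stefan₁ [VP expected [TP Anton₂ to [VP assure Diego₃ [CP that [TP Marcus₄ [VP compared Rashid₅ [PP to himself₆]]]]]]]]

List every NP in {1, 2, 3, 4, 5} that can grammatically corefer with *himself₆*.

*himself* is an anaphor, so Principle A applies: it must be bound in its binding domain.
Binding domain of *himself₆*: the embedded TP, whose subject is Marcus₄.
*Stefan₁* c-commands the anaphor but is outside its binding domain → cannot satisfy Principle A.
*Anton₂* c-commands the anaphor but is outside its binding domain → cannot satisfy Principle A.
*Diego₃* c-commands the anaphor but is outside its binding domain → cannot satisfy Principle A.
*Marcus₄* c-commands the anaphor within its binding domain → licit binder.
*Rashid₅* c-commands the anaphor within its binding domain → licit binder.

{4, 5}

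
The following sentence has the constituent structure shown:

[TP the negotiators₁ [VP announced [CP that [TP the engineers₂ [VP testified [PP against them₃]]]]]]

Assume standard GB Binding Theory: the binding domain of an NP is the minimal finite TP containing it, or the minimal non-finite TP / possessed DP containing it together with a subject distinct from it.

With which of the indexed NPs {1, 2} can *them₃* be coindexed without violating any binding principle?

*them* is a pronoun, so Principle B applies: it must be free in its binding domain.
Binding domain of *them₃*: the embedded TP, whose subject is the engineers₂.
*the negotiators₁* c-commands the pronoun but from outside its binding domain, and is not c-commanded by it → coindexation permitted.
*the engineers₂* c-commands the pronoun within its binding domain → coindexation would violate Principle B.

{1}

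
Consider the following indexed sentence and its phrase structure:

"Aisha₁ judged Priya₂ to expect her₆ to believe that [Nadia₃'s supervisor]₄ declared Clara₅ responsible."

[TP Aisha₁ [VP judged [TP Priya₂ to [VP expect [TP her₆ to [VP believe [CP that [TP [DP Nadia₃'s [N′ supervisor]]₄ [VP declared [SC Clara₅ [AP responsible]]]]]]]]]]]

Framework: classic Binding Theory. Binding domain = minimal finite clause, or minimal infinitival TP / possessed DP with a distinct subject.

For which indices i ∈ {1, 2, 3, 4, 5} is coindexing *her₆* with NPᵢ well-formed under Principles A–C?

*her* is a pronoun, so Principle B applies: it must be free in its binding domain.
Binding domain of *her₆*: the embedded TP, whose subject is Priya₂.
*Aisha₁* c-commands the pronoun but from outside its binding domain, and is not c-commanded by it → coindexation permitted.
*Priya₂* c-commands the pronoun within its binding domain → coindexation would violate Principle B.
*Nadia₃*: the pronoun c-commands this R-expression → coindexation would violate Principle C on *Nadia₃*.
*[Nadia₃'s supervisor]₄*: the pronoun c-commands this R-expression → coindexation would violate Principle C on *[Nadia₃'s supervisor]₄*.
*Clara₅*: the pronoun c-commands this R-expression → coindexation would violate Principle C on *Clara₅*.

{1}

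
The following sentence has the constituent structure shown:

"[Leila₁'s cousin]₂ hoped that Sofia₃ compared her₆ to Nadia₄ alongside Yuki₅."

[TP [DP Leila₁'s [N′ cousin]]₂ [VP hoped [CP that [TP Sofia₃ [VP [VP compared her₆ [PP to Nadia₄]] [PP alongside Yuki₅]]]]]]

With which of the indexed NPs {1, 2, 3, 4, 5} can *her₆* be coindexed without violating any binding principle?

{1, 2, 5}

*her* is a pronoun, so Principle B applies: it must be free in its binding domain.
Binding domain of *her₆*: the embedded TP, whose subject is Sofia₃.
*Leila₁* and the pronoun do not c-command one another → neither Principle B nor Principle C is at stake; coindexation permitted.
*[Leila₁'s cousin]₂* c-commands the pronoun but from outside its binding domain, and is not c-commanded by it → coindexation permitted.
*Sofia₃* c-commands the pronoun within its binding domain → coindexation would violate Principle B.
*Nadia₄*: the pronoun c-commands this R-expression → coindexation would violate Principle C on *Nadia₄*.
*Yuki₅* and the pronoun do not c-command one another → neither Principle B nor Principle C is at stake; coindexation permitted.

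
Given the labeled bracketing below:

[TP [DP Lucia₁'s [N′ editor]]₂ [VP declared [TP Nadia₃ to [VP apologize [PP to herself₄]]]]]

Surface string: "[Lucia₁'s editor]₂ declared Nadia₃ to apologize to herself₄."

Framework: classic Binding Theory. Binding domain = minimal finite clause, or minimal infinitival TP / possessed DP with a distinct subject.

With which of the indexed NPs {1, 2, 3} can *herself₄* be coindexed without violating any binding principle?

{3}

*herself* is an anaphor, so Principle A applies: it must be bound in its binding domain.
Binding domain of *herself₄*: the embedded TP, whose subject is Nadia₃.
*Lucia₁* does not c-command the anaphor → cannot bind it.
*[Lucia₁'s editor]₂* c-commands the anaphor but is outside its binding domain → cannot satisfy Principle A.
*Nadia₃* c-commands the anaphor within its binding domain → licit binder.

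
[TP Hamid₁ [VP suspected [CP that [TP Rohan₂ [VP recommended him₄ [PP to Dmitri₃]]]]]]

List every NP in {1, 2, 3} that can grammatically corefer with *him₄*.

{1}

*him* is a pronoun, so Principle B applies: it must be free in its binding domain.
Binding domain of *him₄*: the embedded TP, whose subject is Rohan₂.
*Hamid₁* c-commands the pronoun but from outside its binding domain, and is not c-commanded by it → coindexation permitted.
*Rohan₂* c-commands the pronoun within its binding domain → coindexation would violate Principle B.
*Dmitri₃*: the pronoun c-commands this R-expression → coindexation would violate Principle C on *Dmitri₃*.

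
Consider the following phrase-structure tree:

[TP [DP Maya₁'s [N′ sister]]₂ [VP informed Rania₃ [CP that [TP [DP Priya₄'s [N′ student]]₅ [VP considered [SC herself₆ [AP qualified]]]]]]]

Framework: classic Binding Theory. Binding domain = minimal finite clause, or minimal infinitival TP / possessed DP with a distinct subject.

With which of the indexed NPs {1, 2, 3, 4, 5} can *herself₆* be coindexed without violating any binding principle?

*herself* is an anaphor, so Principle A applies: it must be bound in its binding domain.
Binding domain of *herself₆*: the embedded TP, whose subject is [Priya₄'s student]₅.
*Maya₁* does not c-command the anaphor → cannot bind it.
*[Maya₁'s sister]₂* c-commands the anaphor but is outside its binding domain → cannot satisfy Principle A.
*Rania₃* c-commands the anaphor but is outside its binding domain → cannot satisfy Principle A.
*Priya₄* does not c-command the anaphor → cannot bind it.
*[Priya₄'s student]₅* c-commands the anaphor within its binding domain → licit binder.

{5}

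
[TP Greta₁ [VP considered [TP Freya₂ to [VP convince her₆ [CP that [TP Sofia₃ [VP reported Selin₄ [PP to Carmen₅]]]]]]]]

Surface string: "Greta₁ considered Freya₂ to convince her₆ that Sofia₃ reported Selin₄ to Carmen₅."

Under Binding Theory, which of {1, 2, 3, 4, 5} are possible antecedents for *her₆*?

{1}

*her* is a pronoun, so Principle B applies: it must be free in its binding domain.
Binding domain of *her₆*: the embedded TP, whose subject is Freya₂.
*Greta₁* c-commands the pronoun but from outside its binding domain, and is not c-commanded by it → coindexation permitted.
*Freya₂* c-commands the pronoun within its binding domain → coindexation would violate Principle B.
*Sofia₃*: the pronoun c-commands this R-expression → coindexation would violate Principle C on *Sofia₃*.
*Selin₄*: the pronoun c-commands this R-expression → coindexation would violate Principle C on *Selin₄*.
*Carmen₅*: the pronoun c-commands this R-expression → coindexation would violate Principle C on *Carmen₅*.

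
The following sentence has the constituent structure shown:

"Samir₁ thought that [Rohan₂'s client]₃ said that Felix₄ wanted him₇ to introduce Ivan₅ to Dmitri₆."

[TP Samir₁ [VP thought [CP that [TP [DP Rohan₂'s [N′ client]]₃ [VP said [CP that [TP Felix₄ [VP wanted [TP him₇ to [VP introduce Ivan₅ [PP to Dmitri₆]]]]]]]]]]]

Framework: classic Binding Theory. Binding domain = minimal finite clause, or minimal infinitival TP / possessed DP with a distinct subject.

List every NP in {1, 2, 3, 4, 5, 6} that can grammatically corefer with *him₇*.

{1, 2, 3}

*him* is a pronoun, so Principle B applies: it must be free in its binding domain.
Binding domain of *him₇*: the embedded TP, whose subject is Felix₄.
*Samir₁* c-commands the pronoun but from outside its binding domain, and is not c-commanded by it → coindexation permitted.
*Rohan₂* and the pronoun do not c-command one another → neither Principle B nor Principle C is at stake; coindexation permitted.
*[Rohan₂'s client]₃* c-commands the pronoun but from outside its binding domain, and is not c-commanded by it → coindexation permitted.
*Felix₄* c-commands the pronoun within its binding domain → coindexation would violate Principle B.
*Ivan₅*: the pronoun c-commands this R-expression → coindexation would violate Principle C on *Ivan₅*.
*Dmitri₆*: the pronoun c-commands this R-expression → coindexation would violate Principle C on *Dmitri₆*.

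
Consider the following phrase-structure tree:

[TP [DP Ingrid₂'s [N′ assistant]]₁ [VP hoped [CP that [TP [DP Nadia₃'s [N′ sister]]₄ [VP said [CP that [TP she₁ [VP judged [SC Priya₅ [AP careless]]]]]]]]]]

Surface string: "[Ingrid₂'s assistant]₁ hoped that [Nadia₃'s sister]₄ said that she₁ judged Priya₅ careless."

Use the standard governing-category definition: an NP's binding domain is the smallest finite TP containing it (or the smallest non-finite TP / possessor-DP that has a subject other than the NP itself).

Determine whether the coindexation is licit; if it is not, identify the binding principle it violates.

The two coindexed NPs are *[Ingrid₂'s assistant]₁* and *she₁*.
*she₁* is a pronoun; nothing c-commands it within its binding domain (the embedded TP.), so Principle B holds trivially.
*[Ingrid₂'s assistant]₁* is an R-expression; *she₁* does not c-command it, and no other NP shares its index, so Principle C is satisfied.
All principles are respected.

grammatical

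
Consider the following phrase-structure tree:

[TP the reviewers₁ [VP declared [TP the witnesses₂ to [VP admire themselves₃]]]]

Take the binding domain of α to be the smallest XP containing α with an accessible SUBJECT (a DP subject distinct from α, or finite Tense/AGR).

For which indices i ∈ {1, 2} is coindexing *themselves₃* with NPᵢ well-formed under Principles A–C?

{2}

*themselves* is an anaphor, so Principle A applies: it must be bound in its binding domain.
Binding domain of *themselves₃*: the embedded TP, whose subject is the witnesses₂.
*the reviewers₁* c-commands the anaphor but is outside its binding domain → cannot satisfy Principle A.
*the witnesses₂* c-commands the anaphor within its binding domain → licit binder.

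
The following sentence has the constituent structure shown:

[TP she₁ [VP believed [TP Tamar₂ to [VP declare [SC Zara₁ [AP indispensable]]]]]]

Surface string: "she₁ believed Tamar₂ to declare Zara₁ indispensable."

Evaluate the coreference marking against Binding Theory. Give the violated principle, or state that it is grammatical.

Principle C

The two coindexed NPs are *she₁* and *Zara₁*.
*Zara₁* is an R-expression. Principle C requires it to be free everywhere.
*she₁* c-commands it and carries the same index.
The R-expression is bound → Principle C violation.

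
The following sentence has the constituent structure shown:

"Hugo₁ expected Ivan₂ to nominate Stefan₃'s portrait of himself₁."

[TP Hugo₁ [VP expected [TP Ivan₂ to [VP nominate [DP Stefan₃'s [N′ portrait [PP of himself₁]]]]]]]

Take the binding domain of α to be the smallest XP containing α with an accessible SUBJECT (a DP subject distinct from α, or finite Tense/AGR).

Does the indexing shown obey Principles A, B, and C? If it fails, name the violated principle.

The two coindexed NPs are *Hugo₁* and *himself₁*.
*himself₁* is an anaphor. Principle A requires it to be bound within its binding domain — the possessed DP, whose subject is Stefan₃.
Within that domain it is c-commanded by *Stefan₃*, which does not share its index.
*Hugo₁* does c-command the anaphor, but from outside its binding domain.
The anaphor is unbound in its domain → Principle A violation.

Principle A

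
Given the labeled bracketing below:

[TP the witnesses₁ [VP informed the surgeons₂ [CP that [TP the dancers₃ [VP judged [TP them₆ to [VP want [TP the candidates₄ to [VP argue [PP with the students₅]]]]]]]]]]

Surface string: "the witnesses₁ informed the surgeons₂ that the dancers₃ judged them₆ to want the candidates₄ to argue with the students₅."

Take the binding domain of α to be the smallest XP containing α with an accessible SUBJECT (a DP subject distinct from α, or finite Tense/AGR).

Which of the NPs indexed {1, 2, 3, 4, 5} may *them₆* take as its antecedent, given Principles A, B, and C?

*them* is a pronoun, so Principle B applies: it must be free in its binding domain.
Binding domain of *them₆*: the embedded TP, whose subject is the dancers₃.
*the witnesses₁* c-commands the pronoun but from outside its binding domain, and is not c-commanded by it → coindexation permitted.
*the surgeons₂* c-commands the pronoun but from outside its binding domain, and is not c-commanded by it → coindexation permitted.
*the dancers₃* c-commands the pronoun within its binding domain → coindexation would violate Principle B.
*the candidates₄*: the pronoun c-commands this R-expression → coindexation would violate Principle C on *the candidates₄*.
*the students₅*: the pronoun c-commands this R-expression → coindexation would violate Principle C on *the students₅*.

{1, 2}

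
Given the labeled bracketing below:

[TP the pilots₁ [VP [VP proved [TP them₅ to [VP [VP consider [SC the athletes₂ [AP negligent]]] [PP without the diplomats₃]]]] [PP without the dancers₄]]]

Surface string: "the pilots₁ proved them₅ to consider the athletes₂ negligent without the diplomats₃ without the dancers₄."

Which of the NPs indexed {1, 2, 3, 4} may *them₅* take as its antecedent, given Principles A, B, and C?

{4}

*them* is a pronoun, so Principle B applies: it must be free in its binding domain.
Binding domain of *them₅*: the matrix TP, whose subject is the pilots₁.
*the pilots₁* c-commands the pronoun within its binding domain → coindexation would violate Principle B.
*the athletes₂*: the pronoun c-commands this R-expression → coindexation would violate Principle C on *the athletes₂*.
*the diplomats₃*: the pronoun c-commands this R-expression → coindexation would violate Principle C on *the diplomats₃*.
*the dancers₄* and the pronoun do not c-command one another → neither Principle B nor Principle C is at stake; coindexation permitted.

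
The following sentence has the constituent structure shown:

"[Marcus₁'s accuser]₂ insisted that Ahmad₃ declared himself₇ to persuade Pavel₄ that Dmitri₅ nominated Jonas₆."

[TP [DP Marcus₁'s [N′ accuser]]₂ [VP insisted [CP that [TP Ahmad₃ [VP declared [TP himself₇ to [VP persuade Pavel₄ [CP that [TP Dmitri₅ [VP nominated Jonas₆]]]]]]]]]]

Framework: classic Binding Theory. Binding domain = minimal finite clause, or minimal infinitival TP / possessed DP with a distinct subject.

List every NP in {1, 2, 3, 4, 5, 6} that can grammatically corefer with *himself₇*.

*himself* is an anaphor, so Principle A applies: it must be bound in its binding domain.
Binding domain of *himself₇*: the embedded TP, whose subject is Ahmad₃.
*Marcus₁* does not c-command the anaphor → cannot bind it.
*[Marcus₁'s accuser]₂* c-commands the anaphor but is outside its binding domain → cannot satisfy Principle A.
*Ahmad₃* c-commands the anaphor within its binding domain → licit binder.
*Pavel₄* does not c-command the anaphor → cannot bind it.
*Dmitri₅* does not c-command the anaphor → cannot bind it.
*Jonas₆* does not c-command the anaphor → cannot bind it.

{3}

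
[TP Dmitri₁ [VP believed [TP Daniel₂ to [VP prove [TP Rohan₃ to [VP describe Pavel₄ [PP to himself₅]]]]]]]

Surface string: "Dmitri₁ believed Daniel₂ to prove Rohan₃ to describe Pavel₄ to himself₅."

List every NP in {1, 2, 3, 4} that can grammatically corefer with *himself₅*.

{3, 4}

*himself* is an anaphor, so Principle A applies: it must be bound in its binding domain.
Binding domain of *himself₅*: the embedded TP, whose subject is Rohan₃.
*Dmitri₁* c-commands the anaphor but is outside its binding domain → cannot satisfy Principle A.
*Daniel₂* c-commands the anaphor but is outside its binding domain → cannot satisfy Principle A.
*Rohan₃* c-commands the anaphor within its binding domain → licit binder.
*Pavel₄* c-commands the anaphor within its binding domain → licit binder.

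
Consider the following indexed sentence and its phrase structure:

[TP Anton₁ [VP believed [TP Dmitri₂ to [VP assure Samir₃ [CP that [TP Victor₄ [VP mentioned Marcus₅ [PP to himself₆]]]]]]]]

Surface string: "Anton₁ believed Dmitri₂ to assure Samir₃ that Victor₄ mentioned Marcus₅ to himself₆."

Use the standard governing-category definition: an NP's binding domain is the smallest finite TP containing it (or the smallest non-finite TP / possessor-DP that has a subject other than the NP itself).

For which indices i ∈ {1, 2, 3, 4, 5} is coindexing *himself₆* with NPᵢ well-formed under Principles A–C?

*himself* is an anaphor, so Principle A applies: it must be bound in its binding domain.
Binding domain of *himself₆*: the embedded TP, whose subject is Victor₄.
*Anton₁* c-commands the anaphor but is outside its binding domain → cannot satisfy Principle A.
*Dmitri₂* c-commands the anaphor but is outside its binding domain → cannot satisfy Principle A.
*Samir₃* c-commands the anaphor but is outside its binding domain → cannot satisfy Principle A.
*Victor₄* c-commands the anaphor within its binding domain → licit binder.
*Marcus₅* c-commands the anaphor within its binding domain → licit binder.

{4, 5}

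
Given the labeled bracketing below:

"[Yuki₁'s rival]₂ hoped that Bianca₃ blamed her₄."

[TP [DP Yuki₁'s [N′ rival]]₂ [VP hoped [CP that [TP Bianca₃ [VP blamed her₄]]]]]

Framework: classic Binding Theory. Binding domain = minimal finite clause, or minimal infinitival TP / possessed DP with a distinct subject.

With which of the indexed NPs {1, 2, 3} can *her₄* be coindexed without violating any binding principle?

*her* is a pronoun, so Principle B applies: it must be free in its binding domain.
Binding domain of *her₄*: the embedded TP, whose subject is Bianca₃.
*Yuki₁* and the pronoun do not c-command one another → neither Principle B nor Principle C is at stake; coindexation permitted.
*[Yuki₁'s rival]₂* c-commands the pronoun but from outside its binding domain, and is not c-commanded by it → coindexation permitted.
*Bianca₃* c-commands the pronoun within its binding domain → coindexation would violate Principle B.

{1, 2}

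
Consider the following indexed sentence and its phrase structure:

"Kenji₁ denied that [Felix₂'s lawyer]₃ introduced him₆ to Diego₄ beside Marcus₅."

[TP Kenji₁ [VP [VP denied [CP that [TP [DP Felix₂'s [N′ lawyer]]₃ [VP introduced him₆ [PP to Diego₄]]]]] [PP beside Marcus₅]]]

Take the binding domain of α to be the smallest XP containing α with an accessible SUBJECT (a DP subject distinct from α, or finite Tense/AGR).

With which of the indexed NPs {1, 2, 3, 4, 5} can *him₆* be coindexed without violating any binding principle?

{1, 2, 5}

*him* is a pronoun, so Principle B applies: it must be free in its binding domain.
Binding domain of *him₆*: the embedded TP, whose subject is [Felix₂'s lawyer]₃.
*Kenji₁* c-commands the pronoun but from outside its binding domain, and is not c-commanded by it → coindexation permitted.
*Felix₂* and the pronoun do not c-command one another → neither Principle B nor Principle C is at stake; coindexation permitted.
*[Felix₂'s lawyer]₃* c-commands the pronoun within its binding domain → coindexation would violate Principle B.
*Diego₄*: the pronoun c-commands this R-expression → coindexation would violate Principle C on *Diego₄*.
*Marcus₅* and the pronoun do not c-command one another → neither Principle B nor Principle C is at stake; coindexation permitted.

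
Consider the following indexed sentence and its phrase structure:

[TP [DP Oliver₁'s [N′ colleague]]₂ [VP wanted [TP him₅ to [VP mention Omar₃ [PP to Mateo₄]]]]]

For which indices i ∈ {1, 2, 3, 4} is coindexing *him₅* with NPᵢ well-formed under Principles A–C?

*him* is a pronoun, so Principle B applies: it must be free in its binding domain.
Binding domain of *him₅*: the matrix TP, whose subject is [Oliver₁'s colleague]₂.
*Oliver₁* and the pronoun do not c-command one another → neither Principle B nor Principle C is at stake; coindexation permitted.
*[Oliver₁'s colleague]₂* c-commands the pronoun within its binding domain → coindexation would violate Principle B.
*Omar₃*: the pronoun c-commands this R-expression → coindexation would violate Principle C on *Omar₃*.
*Mateo₄*: the pronoun c-commands this R-expression → coindexation would violate Principle C on *Mateo₄*.

{1}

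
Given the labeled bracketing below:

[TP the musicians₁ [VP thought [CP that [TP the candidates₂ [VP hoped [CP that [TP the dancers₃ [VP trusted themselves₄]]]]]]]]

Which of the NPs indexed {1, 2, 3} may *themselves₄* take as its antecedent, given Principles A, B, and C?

*themselves* is an anaphor, so Principle A applies: it must be bound in its binding domain.
Binding domain of *themselves₄*: the embedded TP, whose subject is the dancers₃.
*the musicians₁* c-commands the anaphor but is outside its binding domain → cannot satisfy Principle A.
*the candidates₂* c-commands the anaphor but is outside its binding domain → cannot satisfy Principle A.
*the dancers₃* c-commands the anaphor within its binding domain → licit binder.

{3}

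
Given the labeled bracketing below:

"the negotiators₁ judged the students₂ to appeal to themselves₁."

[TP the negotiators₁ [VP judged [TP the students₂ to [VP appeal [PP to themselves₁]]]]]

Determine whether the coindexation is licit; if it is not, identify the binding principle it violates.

The two coindexed NPs are *the negotiators₁* and *themselves₁*.
*themselves₁* is an anaphor. Principle A requires it to be bound within its binding domain — the embedded TP, whose subject is the students₂.
Within that domain it is c-commanded by *the students₂*, which does not share its index.
*the negotiators₁* does c-command the anaphor, but from outside its binding domain.
The anaphor is unbound in its domain → Principle A violation.

Principle A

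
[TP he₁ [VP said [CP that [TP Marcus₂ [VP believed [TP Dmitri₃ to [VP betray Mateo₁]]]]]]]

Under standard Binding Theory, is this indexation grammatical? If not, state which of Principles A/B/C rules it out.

The two coindexed NPs are *he₁* and *Mateo₁*.
*Mateo₁* is an R-expression. Principle C requires it to be free everywhere.
*he₁* c-commands it and carries the same index.
The R-expression is bound → Principle C violation.

Principle C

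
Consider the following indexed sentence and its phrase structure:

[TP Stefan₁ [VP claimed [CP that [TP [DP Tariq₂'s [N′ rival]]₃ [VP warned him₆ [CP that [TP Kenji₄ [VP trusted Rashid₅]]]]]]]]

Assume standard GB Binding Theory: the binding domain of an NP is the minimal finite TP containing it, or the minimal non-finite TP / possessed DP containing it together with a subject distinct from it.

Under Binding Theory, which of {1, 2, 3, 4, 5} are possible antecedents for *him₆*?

{1, 2}

*him* is a pronoun, so Principle B applies: it must be free in its binding domain.
Binding domain of *him₆*: the embedded TP, whose subject is [Tariq₂'s rival]₃.
*Stefan₁* c-commands the pronoun but from outside its binding domain, and is not c-commanded by it → coindexation permitted.
*Tariq₂* and the pronoun do not c-command one another → neither Principle B nor Principle C is at stake; coindexation permitted.
*[Tariq₂'s rival]₃* c-commands the pronoun within its binding domain → coindexation would violate Principle B.
*Kenji₄*: the pronoun c-commands this R-expression → coindexation would violate Principle C on *Kenji₄*.
*Rashid₅*: the pronoun c-commands this R-expression → coindexation would violate Principle C on *Rashid₅*.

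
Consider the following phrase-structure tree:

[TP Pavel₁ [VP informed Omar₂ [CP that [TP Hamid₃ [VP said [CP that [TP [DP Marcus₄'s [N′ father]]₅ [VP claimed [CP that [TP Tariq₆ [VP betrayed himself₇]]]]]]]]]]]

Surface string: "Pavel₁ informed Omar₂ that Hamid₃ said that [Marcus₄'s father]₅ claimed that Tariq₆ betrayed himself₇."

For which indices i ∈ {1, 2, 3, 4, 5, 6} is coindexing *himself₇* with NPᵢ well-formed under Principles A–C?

*himself* is an anaphor, so Principle A applies: it must be bound in its binding domain.
Binding domain of *himself₇*: the embedded TP, whose subject is Tariq₆.
*Pavel₁* c-commands the anaphor but is outside its binding domain → cannot satisfy Principle A.
*Omar₂* c-commands the anaphor but is outside its binding domain → cannot satisfy Principle A.
*Hamid₃* c-commands the anaphor but is outside its binding domain → cannot satisfy Principle A.
*Marcus₄* does not c-command the anaphor → cannot bind it.
*[Marcus₄'s father]₅* c-commands the anaphor but is outside its binding domain → cannot satisfy Principle A.
*Tariq₆* c-commands the anaphor within its binding domain → licit binder.

{6}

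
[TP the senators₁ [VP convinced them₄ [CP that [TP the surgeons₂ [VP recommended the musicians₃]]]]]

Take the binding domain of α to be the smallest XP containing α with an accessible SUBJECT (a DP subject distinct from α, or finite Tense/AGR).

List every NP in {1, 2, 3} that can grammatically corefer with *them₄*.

*them* is a pronoun, so Principle B applies: it must be free in its binding domain.
Binding domain of *them₄*: the matrix TP, whose subject is the senators₁.
*the senators₁* c-commands the pronoun within its binding domain → coindexation would violate Principle B.
*the surgeons₂*: the pronoun c-commands this R-expression → coindexation would violate Principle C on *the surgeons₂*.
*the musicians₃*: the pronoun c-commands this R-expression → coindexation would violate Principle C on *the musicians₃*.

none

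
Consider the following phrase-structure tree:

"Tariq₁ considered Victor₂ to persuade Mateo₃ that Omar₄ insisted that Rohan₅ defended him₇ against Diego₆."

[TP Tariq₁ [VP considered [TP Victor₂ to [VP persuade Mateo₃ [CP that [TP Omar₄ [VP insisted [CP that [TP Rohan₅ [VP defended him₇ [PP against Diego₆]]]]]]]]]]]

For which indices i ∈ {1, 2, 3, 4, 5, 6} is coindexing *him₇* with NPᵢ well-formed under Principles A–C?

*him* is a pronoun, so Principle B applies: it must be free in its binding domain.
Binding domain of *him₇*: the embedded TP, whose subject is Rohan₅.
*Tariq₁* c-commands the pronoun but from outside its binding domain, and is not c-commanded by it → coindexation permitted.
*Victor₂* c-commands the pronoun but from outside its binding domain, and is not c-commanded by it → coindexation permitted.
*Mateo₃* c-commands the pronoun but from outside its binding domain, and is not c-commanded by it → coindexation permitted.
*Omar₄* c-commands the pronoun but from outside its binding domain, and is not c-commanded by it → coindexation permitted.
*Rohan₅* c-commands the pronoun within its binding domain → coindexation would violate Principle B.
*Diego₆*: the pronoun c-commands this R-expression → coindexation would violate Principle C on *Diego₆*.

{1, 2, 3, 4}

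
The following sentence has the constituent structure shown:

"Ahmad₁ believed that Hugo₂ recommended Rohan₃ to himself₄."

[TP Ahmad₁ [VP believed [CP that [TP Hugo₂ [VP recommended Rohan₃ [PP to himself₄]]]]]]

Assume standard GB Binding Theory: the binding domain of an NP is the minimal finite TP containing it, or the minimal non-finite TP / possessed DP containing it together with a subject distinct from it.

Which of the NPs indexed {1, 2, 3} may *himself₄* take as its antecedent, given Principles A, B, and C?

{2, 3}

*himself* is an anaphor, so Principle A applies: it must be bound in its binding domain.
Binding domain of *himself₄*: the embedded TP, whose subject is Hugo₂.
*Ahmad₁* c-commands the anaphor but is outside its binding domain → cannot satisfy Principle A.
*Hugo₂* c-commands the anaphor within its binding domain → licit binder.
*Rohan₃* c-commands the anaphor within its binding domain → licit binder.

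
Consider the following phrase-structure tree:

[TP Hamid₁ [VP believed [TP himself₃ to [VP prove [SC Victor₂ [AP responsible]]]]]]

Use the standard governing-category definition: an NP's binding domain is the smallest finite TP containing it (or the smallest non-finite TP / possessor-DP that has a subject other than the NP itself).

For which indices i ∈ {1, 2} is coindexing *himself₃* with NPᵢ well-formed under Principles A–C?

{1}

*himself* is an anaphor, so Principle A applies: it must be bound in its binding domain.
Binding domain of *himself₃*: the matrix TP, whose subject is Hamid₁.
*Hamid₁* c-commands the anaphor within its binding domain → licit binder.
*Victor₂* does not c-command the anaphor → cannot bind it.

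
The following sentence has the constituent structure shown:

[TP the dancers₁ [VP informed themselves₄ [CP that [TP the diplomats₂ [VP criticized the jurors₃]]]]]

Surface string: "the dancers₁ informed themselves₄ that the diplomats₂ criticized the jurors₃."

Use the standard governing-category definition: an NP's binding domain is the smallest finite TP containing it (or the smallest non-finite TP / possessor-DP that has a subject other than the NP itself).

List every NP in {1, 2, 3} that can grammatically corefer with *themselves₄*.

*themselves* is an anaphor, so Principle A applies: it must be bound in its binding domain.
Binding domain of *themselves₄*: the matrix TP, whose subject is the dancers₁.
*the dancers₁* c-commands the anaphor within its binding domain → licit binder.
*the diplomats₂* does not c-command the anaphor → cannot bind it.
*the jurors₃* does not c-command the anaphor → cannot bind it.

{1}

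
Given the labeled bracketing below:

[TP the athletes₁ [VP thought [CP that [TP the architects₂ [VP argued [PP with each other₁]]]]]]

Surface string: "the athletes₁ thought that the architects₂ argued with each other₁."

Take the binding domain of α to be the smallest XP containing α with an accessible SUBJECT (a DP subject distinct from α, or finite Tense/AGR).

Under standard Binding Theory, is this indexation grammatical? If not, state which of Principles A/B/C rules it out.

Principle A

The two coindexed NPs are *the athletes₁* and *each other₁*.
*each other₁* is an anaphor. Principle A requires it to be bound within its binding domain — the embedded TP, whose subject is the architects₂.
Within that domain it is c-commanded by *the architects₂*, which does not share its index.
*the athletes₁* does c-command the anaphor, but from outside its binding domain.
The anaphor is unbound in its domain → Principle A violation.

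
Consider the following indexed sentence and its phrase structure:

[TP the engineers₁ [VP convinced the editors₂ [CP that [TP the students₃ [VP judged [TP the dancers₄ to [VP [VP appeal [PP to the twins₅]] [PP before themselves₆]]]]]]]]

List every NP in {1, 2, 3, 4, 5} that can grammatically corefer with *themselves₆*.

{4}

*themselves* is an anaphor, so Principle A applies: it must be bound in its binding domain.
Binding domain of *themselves₆*: the embedded TP, whose subject is the dancers₄.
*the engineers₁* c-commands the anaphor but is outside its binding domain → cannot satisfy Principle A.
*the editors₂* c-commands the anaphor but is outside its binding domain → cannot satisfy Principle A.
*the students₃* c-commands the anaphor but is outside its binding domain → cannot satisfy Principle A.
*the dancers₄* c-commands the anaphor within its binding domain → licit binder.
*the twins₅* does not c-command the anaphor → cannot bind it.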